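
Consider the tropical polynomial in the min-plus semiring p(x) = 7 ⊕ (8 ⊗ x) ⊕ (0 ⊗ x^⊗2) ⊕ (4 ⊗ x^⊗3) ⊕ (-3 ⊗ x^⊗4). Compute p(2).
p(2) = 4

A tropical monomial a ⊗ x^⊗i evaluates to a + i · x. Evaluating each term at x = 2:
  Term 0 contributes 7 + 0 · 2 = 7
  Term 1 contributes 8 + 1 · 2 = 10
  Term 2 contributes 0 + 2 · 2 = 4
  Term 3 contributes 4 + 3 · 2 = 10
  Term 4 contributes -3 + 4 · 2 = 5
p(2) = ⊕ of these = min[7, 10, 4, 10, 5] = 4.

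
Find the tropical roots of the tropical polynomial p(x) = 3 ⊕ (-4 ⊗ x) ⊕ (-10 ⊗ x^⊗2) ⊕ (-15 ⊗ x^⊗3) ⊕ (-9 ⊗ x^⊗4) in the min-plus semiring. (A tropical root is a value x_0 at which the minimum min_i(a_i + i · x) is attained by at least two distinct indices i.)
Roots: {-6, 5, 6, 7}

Each tropical root is a break point of the lower envelope of the lines y = a_i + i · x (there are 5 lines, with slopes 0, 1, ..., 4). Only the lines that attain the minimum somewhere contribute to roots; other lines are dominated. Here the surviving (envelope) indices are i = 4, i = 3, i = 2, i = 1, i = 0.
Intersections between consecutive envelope lines give the roots: for adjacent envelope indices i < j the intersection is x = (a_i − a_j) / (j − i). Reading off the sorted break points: {-6, 5, 6, 7}.
Verification: at each break x_0, at least two indices attain the minimum of min_i(a_i + i · x_0).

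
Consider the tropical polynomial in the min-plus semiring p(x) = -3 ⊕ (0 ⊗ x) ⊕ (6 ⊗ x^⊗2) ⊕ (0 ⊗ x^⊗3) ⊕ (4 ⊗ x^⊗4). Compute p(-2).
p(-2) = -6

A tropical monomial a ⊗ x^⊗i evaluates to a + i · x. Evaluating each term at x = -2:
  Term 0 contributes -3 + 0 · -2 = -3
  Term 1 contributes 0 + 1 · -2 = -2
  Term 2 contributes 6 + 2 · -2 = 2
  Term 3 contributes 0 + 3 · -2 = -6
  Term 4 contributes 4 + 4 · -2 = -4
p(-2) = ⊕ of these = min[-3, -2, 2, -6, -4] = -6.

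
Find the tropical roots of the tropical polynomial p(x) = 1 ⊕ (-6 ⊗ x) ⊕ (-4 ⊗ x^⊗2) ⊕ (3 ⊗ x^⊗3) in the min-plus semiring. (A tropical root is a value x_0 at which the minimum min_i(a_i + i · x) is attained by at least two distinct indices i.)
Roots: {-7, -2, 7}

Each tropical root is a break point of the lower envelope of the lines y = a_i + i · x (there are 4 lines, with slopes 0, 1, ..., 3). Only the lines that attain the minimum somewhere contribute to roots; other lines are dominated. Here the surviving (envelope) indices are i = 3, i = 2, i = 1, i = 0.
Intersections between consecutive envelope lines give the roots: for adjacent envelope indices i < j the intersection is x = (a_i − a_j) / (j − i). Reading off the sorted break points: {-7, -2, 7}.
Verification: at each break x_0, at least two indices attain the minimum of min_i(a_i + i · x_0).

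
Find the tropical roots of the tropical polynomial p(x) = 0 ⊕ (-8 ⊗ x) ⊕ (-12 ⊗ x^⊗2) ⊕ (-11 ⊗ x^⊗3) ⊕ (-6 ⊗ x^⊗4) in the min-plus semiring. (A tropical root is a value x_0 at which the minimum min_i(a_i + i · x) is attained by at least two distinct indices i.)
Roots: {-5, -1, 4, 8}

Each tropical root is a break point of the lower envelope of the lines y = a_i + i · x (there are 5 lines, with slopes 0, 1, ..., 4). Only the lines that attain the minimum somewhere contribute to roots; other lines are dominated. Here the surviving (envelope) indices are i = 4, i = 3, i = 2, i = 1, i = 0.
Intersections between consecutive envelope lines give the roots: for adjacent envelope indices i < j the intersection is x = (a_i − a_j) / (j − i). Reading off the sorted break points: {-5, -1, 4, 8}.
Verification: at each break x_0, at least two indices attain the minimum of min_i(a_i + i · x_0).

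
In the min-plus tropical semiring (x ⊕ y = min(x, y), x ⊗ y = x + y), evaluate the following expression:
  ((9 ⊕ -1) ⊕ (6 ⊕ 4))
((9 ⊕ -1) ⊕ (6 ⊕ 4)) = -1

Expand innermost to outermost. Recall ⊕ takes the minimum of its arguments and ⊗ takes their sum. Working out the expression ((9 ⊕ -1) ⊕ (6 ⊕ 4)) gives -1.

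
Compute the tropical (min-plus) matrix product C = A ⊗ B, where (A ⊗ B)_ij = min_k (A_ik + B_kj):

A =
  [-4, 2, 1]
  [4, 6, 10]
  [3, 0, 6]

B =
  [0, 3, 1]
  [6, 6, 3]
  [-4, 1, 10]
A ⊗ B =
  [-4, -1, -3]
  [4, 7, 5]
  [2, 6, 3]

Apply the min-plus product entry-by-entry:
  C[0][0] = min over k of (A[0][0] + B[0][0] = -4 + 0 = -4, A[0][1] + B[1][0] = 2 + 6 = 8, A[0][2] + B[2][0] = 1 + -4 = -3) = -4 (attained at k = 0)
  C[0][1] = min over k of (A[0][0] + B[0][1] = -4 + 3 = -1, A[0][1] + B[1][1] = 2 + 6 = 8, A[0][2] + B[2][1] = 1 + 1 = 2) = -1 (attained at k = 0)
  C[0][2] = min over k of (A[0][0] + B[0][2] = -4 + 1 = -3, A[0][1] + B[1][2] = 2 + 3 = 5, A[0][2] + B[2][2] = 1 + 10 = 11) = -3 (attained at k = 0)
  C[1][0] = min over k of (A[1][0] + B[0][0] = 4 + 0 = 4, A[1][1] + B[1][0] = 6 + 6 = 12, A[1][2] + B[2][0] = 10 + -4 = 6) = 4 (attained at k = 0)
  C[1][1] = min over k of (A[1][0] + B[0][1] = 4 + 3 = 7, A[1][1] + B[1][1] = 6 + 6 = 12, A[1][2] + B[2][1] = 10 + 1 = 11) = 7 (attained at k = 0)
  C[1][2] = min over k of (A[1][0] + B[0][2] = 4 + 1 = 5, A[1][1] + B[1][2] = 6 + 3 = 9, A[1][2] + B[2][2] = 10 + 10 = 20) = 5 (attained at k = 0)
  C[2][0] = min over k of (A[2][0] + B[0][0] = 3 + 0 = 3, A[2][1] + B[1][0] = 0 + 6 = 6, A[2][2] + B[2][0] = 6 + -4 = 2) = 2 (attained at k = 2)
  C[2][1] = min over k of (A[2][0] + B[0][1] = 3 + 3 = 6, A[2][1] + B[1][1] = 0 + 6 = 6, A[2][2] + B[2][1] = 6 + 1 = 7) = 6 (attained at k = 0)
  C[2][2] = min over k of (A[2][0] + B[0][2] = 3 + 1 = 4, A[2][1] + B[1][2] = 0 + 3 = 3, A[2][2] + B[2][2] = 6 + 10 = 16) = 3 (attained at k = 1)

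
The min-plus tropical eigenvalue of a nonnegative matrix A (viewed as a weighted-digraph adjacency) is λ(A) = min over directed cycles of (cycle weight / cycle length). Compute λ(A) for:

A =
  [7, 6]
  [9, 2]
λ(A) = 2

Enumerate directed cycles and compute their means (weight / length). Sample:
  cycle 0 → 0: weight = 7, length = 1, mean = 7/1 ≈ 7.000
  cycle 1 → 1: weight = 2, length = 1, mean = 2/1 ≈ 2.000
  cycle 0 → 1 → 0: weight = 15, length = 2, mean = 15/2 ≈ 7.500
  cycle 1 → 0 → 1: weight = 15, length = 2, mean = 15/2 ≈ 7.500
Minimum mean = 2.000, attained e.g. along the cycle 1 → 1 with weight 2 and length 1. So λ(A) = 2/1 = 2.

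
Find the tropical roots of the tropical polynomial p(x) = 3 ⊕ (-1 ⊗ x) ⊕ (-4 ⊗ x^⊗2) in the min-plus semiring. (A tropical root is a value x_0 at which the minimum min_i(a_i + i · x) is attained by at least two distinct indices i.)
Roots: {3, 4}

Each tropical root is a break point of the lower envelope of the lines y = a_i + i · x (there are 3 lines, with slopes 0, 1, ..., 2). Only the lines that attain the minimum somewhere contribute to roots; other lines are dominated. Here the surviving (envelope) indices are i = 2, i = 1, i = 0.
Intersections between consecutive envelope lines give the roots: for adjacent envelope indices i < j the intersection is x = (a_i − a_j) / (j − i). Reading off the sorted break points: {3, 4}.
Verification: at each break x_0, at least two indices attain the minimum of min_i(a_i + i · x_0).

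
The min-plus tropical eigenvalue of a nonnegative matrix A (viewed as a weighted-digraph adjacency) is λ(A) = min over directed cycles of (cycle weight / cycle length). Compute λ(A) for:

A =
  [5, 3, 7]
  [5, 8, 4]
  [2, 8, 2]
λ(A) = 2

Enumerate directed cycles and compute their means (weight / length). Sample:
  cycle 0 → 0: weight = 5, length = 1, mean = 5/1 ≈ 5.000
  cycle 1 → 1: weight = 8, length = 1, mean = 8/1 ≈ 8.000
  cycle 2 → 2: weight = 2, length = 1, mean = 2/1 ≈ 2.000
  cycle 0 → 1 → 0: weight = 8, length = 2, mean = 8/2 ≈ 4.000
  cycle 0 → 2 → 0: weight = 9, length = 2, mean = 9/2 ≈ 4.500
  cycle 1 → 0 → 1: weight = 8, length = 2, mean = 8/2 ≈ 4.000
Minimum mean = 2.000, attained e.g. along the cycle 2 → 2 with weight 2 and length 1. So λ(A) = 2/1 = 2.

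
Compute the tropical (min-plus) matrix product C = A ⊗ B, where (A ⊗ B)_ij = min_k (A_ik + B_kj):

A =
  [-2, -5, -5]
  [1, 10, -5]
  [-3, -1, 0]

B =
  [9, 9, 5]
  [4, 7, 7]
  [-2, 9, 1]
A ⊗ B =
  [-7, 2, -4]
  [-7, 4, -4]
  [-2, 6, 1]

Apply the min-plus product entry-by-entry:
  C[0][0] = min over k of (A[0][0] + B[0][0] = -2 + 9 = 7, A[0][1] + B[1][0] = -5 + 4 = -1, A[0][2] + B[2][0] = -5 + -2 = -7) = -7 (attained at k = 2)
  C[0][1] = min over k of (A[0][0] + B[0][1] = -2 + 9 = 7, A[0][1] + B[1][1] = -5 + 7 = 2, A[0][2] + B[2][1] = -5 + 9 = 4) = 2 (attained at k = 1)
  C[0][2] = min over k of (A[0][0] + B[0][2] = -2 + 5 = 3, A[0][1] + B[1][2] = -5 + 7 = 2, A[0][2] + B[2][2] = -5 + 1 = -4) = -4 (attained at k = 2)
  C[1][0] = min over k of (A[1][0] + B[0][0] = 1 + 9 = 10, A[1][1] + B[1][0] = 10 + 4 = 14, A[1][2] + B[2][0] = -5 + -2 = -7) = -7 (attained at k = 2)
  C[1][1] = min over k of (A[1][0] + B[0][1] = 1 + 9 = 10, A[1][1] + B[1][1] = 10 + 7 = 17, A[1][2] + B[2][1] = -5 + 9 = 4) = 4 (attained at k = 2)
  C[1][2] = min over k of (A[1][0] + B[0][2] = 1 + 5 = 6, A[1][1] + B[1][2] = 10 + 7 = 17, A[1][2] + B[2][2] = -5 + 1 = -4) = -4 (attained at k = 2)
  C[2][0] = min over k of (A[2][0] + B[0][0] = -3 + 9 = 6, A[2][1] + B[1][0] = -1 + 4 = 3, A[2][2] + B[2][0] = 0 + -2 = -2) = -2 (attained at k = 2)
  C[2][1] = min over k of (A[2][0] + B[0][1] = -3 + 9 = 6, A[2][1] + B[1][1] = -1 + 7 = 6, A[2][2] + B[2][1] = 0 + 9 = 9) = 6 (attained at k = 0)
  C[2][2] = min over k of (A[2][0] + B[0][2] = -3 + 5 = 2, A[2][1] + B[1][2] = -1 + 7 = 6, A[2][2] + B[2][2] = 0 + 1 = 1) = 1 (attained at k = 2)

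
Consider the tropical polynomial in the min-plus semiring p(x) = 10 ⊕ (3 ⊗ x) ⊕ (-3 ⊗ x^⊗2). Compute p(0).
p(0) = -3

A tropical monomial a ⊗ x^⊗i evaluates to a + i · x. Evaluating each term at x = 0:
  Term 0 contributes 10 + 0 · 0 = 10
  Term 1 contributes 3 + 1 · 0 = 3
  Term 2 contributes -3 + 2 · 0 = -3
p(0) = ⊕ of these = min[10, 3, -3] = -3.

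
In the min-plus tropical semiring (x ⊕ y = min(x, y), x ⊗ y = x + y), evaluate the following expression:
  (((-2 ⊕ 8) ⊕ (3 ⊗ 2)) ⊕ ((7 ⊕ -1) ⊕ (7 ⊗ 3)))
(((-2 ⊕ 8) ⊕ (3 ⊗ 2)) ⊕ ((7 ⊕ -1) ⊕ (7 ⊗ 3))) = -2

Expand innermost to outermost. Recall ⊕ takes the minimum of its arguments and ⊗ takes their sum. Working out the expression (((-2 ⊕ 8) ⊕ (3 ⊗ 2)) ⊕ ((7 ⊕ -1) ⊕ (7 ⊗ 3))) gives -2.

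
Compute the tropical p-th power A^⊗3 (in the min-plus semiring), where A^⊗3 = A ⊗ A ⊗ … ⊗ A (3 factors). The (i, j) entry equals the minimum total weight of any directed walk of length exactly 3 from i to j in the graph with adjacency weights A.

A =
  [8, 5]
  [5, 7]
A^⊗3 =
  [17, 15]
  [15, 17]

Each entry (A^⊗3)_ij equals the minimum over all length-3 walks i = v_0 → v_1 → … → v_3 = j of Σ_t A[v_t][v_{t+1}]. For example, for (i, j) = (0, 1) we minimise over 4 possible intermediate vertex sequences; the minimum is 15, attained along the walk 0 → 1 → 0 → 1.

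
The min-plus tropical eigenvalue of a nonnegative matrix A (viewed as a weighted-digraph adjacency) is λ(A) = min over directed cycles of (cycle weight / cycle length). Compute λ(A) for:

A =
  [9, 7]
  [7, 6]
λ(A) = 6

Enumerate directed cycles and compute their means (weight / length). Sample:
  cycle 0 → 0: weight = 9, length = 1, mean = 9/1 ≈ 9.000
  cycle 1 → 1: weight = 6, length = 1, mean = 6/1 ≈ 6.000
  cycle 0 → 1 → 0: weight = 14, length = 2, mean = 14/2 ≈ 7.000
  cycle 1 → 0 → 1: weight = 14, length = 2, mean = 14/2 ≈ 7.000
Minimum mean = 6.000, attained e.g. along the cycle 1 → 1 with weight 6 and length 1. So λ(A) = 6/1 = 6.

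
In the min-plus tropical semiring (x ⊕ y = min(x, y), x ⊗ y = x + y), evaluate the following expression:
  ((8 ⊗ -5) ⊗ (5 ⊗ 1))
((8 ⊗ -5) ⊗ (5 ⊗ 1)) = 9

Expand innermost to outermost. Recall ⊕ takes the minimum of its arguments and ⊗ takes their sum. Working out the expression ((8 ⊗ -5) ⊗ (5 ⊗ 1)) gives 9.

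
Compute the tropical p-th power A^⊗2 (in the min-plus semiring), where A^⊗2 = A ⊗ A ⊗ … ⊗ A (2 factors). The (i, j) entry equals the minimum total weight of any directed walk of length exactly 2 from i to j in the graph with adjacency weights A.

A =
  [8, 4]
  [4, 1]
A^⊗2 =
  [8, 5]
  [5, 2]

Each entry (A^⊗2)_ij equals the minimum over all length-2 walks i = v_0 → v_1 → … → v_2 = j of Σ_t A[v_t][v_{t+1}]. For example, for (i, j) = (0, 1) we minimise over 2 possible intermediate vertex sequences; the minimum is 5, attained along the walk 0 → 1 → 1.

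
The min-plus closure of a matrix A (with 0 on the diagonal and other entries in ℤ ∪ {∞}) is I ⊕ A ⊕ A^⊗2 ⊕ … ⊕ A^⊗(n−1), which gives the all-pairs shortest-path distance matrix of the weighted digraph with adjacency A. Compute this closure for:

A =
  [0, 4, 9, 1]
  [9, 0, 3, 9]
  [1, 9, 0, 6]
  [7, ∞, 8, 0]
Closure =
  [0, 4, 7, 1]
  [4, 0, 3, 5]
  [1, 5, 0, 2]
  [7, 11, 8, 0]

This is the Floyd-Warshall all-pairs shortest-path computation. For each intermediate vertex k = 0, 1, …, 3, update dist[i][j] ← min(dist[i][j], dist[i][k] + dist[k][j]). The final matrix gives, for each (i, j), the minimum total weight of any directed path from i to j (possibly empty when i = j).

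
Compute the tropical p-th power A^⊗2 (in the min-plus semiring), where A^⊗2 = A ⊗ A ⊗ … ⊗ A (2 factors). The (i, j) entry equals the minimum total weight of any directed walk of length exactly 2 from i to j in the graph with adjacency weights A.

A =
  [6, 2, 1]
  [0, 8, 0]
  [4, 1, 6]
A^⊗2 =
  [2, 2, 2]
  [4, 1, 1]
  [1, 6, 1]

Each entry (A^⊗2)_ij equals the minimum over all length-2 walks i = v_0 → v_1 → … → v_2 = j of Σ_t A[v_t][v_{t+1}]. For example, for (i, j) = (0, 2) we minimise over 3 possible intermediate vertex sequences; the minimum is 2, attained along the walk 0 → 1 → 2.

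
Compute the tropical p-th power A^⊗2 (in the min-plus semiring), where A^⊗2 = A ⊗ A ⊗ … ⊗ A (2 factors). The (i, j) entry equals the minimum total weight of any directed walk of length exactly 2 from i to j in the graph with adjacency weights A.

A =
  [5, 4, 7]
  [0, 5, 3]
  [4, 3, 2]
A^⊗2 =
  [4, 9, 7]
  [5, 4, 5]
  [3, 5, 4]

Each entry (A^⊗2)_ij equals the minimum over all length-2 walks i = v_0 → v_1 → … → v_2 = j of Σ_t A[v_t][v_{t+1}]. For example, for (i, j) = (0, 2) we minimise over 3 possible intermediate vertex sequences; the minimum is 7, attained along the walk 0 → 1 → 2.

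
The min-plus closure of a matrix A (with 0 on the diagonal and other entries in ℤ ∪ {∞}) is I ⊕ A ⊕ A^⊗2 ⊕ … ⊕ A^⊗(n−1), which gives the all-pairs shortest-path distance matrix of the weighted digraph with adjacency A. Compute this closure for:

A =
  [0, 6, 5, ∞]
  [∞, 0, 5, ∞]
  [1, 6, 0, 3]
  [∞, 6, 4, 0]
Closure =
  [0, 6, 5, 8]
  [6, 0, 5, 8]
  [1, 6, 0, 3]
  [5, 6, 4, 0]

This is the Floyd-Warshall all-pairs shortest-path computation. For each intermediate vertex k = 0, 1, …, 3, update dist[i][j] ← min(dist[i][j], dist[i][k] + dist[k][j]). The final matrix gives, for each (i, j), the minimum total weight of any directed path from i to j (possibly empty when i = j).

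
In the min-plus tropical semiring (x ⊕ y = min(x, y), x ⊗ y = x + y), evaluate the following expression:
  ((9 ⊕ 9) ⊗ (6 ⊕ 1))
((9 ⊕ 9) ⊗ (6 ⊕ 1)) = 10

Expand innermost to outermost. Recall ⊕ takes the minimum of its arguments and ⊗ takes their sum. Working out the expression ((9 ⊕ 9) ⊗ (6 ⊕ 1)) gives 10.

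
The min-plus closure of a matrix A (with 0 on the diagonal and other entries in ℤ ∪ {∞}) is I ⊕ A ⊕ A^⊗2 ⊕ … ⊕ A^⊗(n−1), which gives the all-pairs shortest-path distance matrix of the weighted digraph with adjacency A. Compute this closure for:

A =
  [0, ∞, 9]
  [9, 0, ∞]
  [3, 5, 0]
Closure =
  [0, 14, 9]
  [9, 0, 18]
  [3, 5, 0]

This is the Floyd-Warshall all-pairs shortest-path computation. For each intermediate vertex k = 0, 1, …, 2, update dist[i][j] ← min(dist[i][j], dist[i][k] + dist[k][j]). The final matrix gives, for each (i, j), the minimum total weight of any directed path from i to j (possibly empty when i = j).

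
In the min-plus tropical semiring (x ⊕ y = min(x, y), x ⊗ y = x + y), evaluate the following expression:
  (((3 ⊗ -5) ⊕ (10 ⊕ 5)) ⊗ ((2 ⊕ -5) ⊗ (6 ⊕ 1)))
(((3 ⊗ -5) ⊕ (10 ⊕ 5)) ⊗ ((2 ⊕ -5) ⊗ (6 ⊕ 1))) = -6

Expand innermost to outermost. Recall ⊕ takes the minimum of its arguments and ⊗ takes their sum. Working out the expression (((3 ⊗ -5) ⊕ (10 ⊕ 5)) ⊗ ((2 ⊕ -5) ⊗ (6 ⊕ 1))) gives -6.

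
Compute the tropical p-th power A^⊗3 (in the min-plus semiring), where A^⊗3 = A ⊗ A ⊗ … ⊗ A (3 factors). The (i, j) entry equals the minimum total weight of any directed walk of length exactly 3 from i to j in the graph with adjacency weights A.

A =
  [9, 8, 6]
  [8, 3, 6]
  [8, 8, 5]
A^⊗3 =
  [19, 14, 16]
  [14, 9, 12]
  [18, 14, 15]

Each entry (A^⊗3)_ij equals the minimum over all length-3 walks i = v_0 → v_1 → … → v_3 = j of Σ_t A[v_t][v_{t+1}]. For example, for (i, j) = (0, 2) we minimise over 9 possible intermediate vertex sequences; the minimum is 16, attained along the walk 0 → 2 → 2 → 2.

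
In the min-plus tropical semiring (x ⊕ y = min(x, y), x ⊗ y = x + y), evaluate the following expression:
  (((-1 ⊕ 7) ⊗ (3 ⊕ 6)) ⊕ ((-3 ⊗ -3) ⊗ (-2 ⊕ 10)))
(((-1 ⊕ 7) ⊗ (3 ⊕ 6)) ⊕ ((-3 ⊗ -3) ⊗ (-2 ⊕ 10))) = -8

Expand innermost to outermost. Recall ⊕ takes the minimum of its arguments and ⊗ takes their sum. Working out the expression (((-1 ⊕ 7) ⊗ (3 ⊕ 6)) ⊕ ((-3 ⊗ -3) ⊗ (-2 ⊕ 10))) gives -8.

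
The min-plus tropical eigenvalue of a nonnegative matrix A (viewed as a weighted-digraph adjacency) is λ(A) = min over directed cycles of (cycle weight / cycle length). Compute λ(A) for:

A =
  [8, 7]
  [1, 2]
λ(A) = 2

Enumerate directed cycles and compute their means (weight / length). Sample:
  cycle 0 → 0: weight = 8, length = 1, mean = 8/1 ≈ 8.000
  cycle 1 → 1: weight = 2, length = 1, mean = 2/1 ≈ 2.000
  cycle 0 → 1 → 0: weight = 8, length = 2, mean = 8/2 ≈ 4.000
  cycle 1 → 0 → 1: weight = 8, length = 2, mean = 8/2 ≈ 4.000
Minimum mean = 2.000, attained e.g. along the cycle 1 → 1 with weight 2 and length 1. So λ(A) = 2/1 = 2.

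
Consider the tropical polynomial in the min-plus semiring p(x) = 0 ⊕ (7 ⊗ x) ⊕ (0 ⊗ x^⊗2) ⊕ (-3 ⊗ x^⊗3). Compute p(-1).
p(-1) = -6

A tropical monomial a ⊗ x^⊗i evaluates to a + i · x. Evaluating each term at x = -1:
  Term 0 contributes 0 + 0 · -1 = 0
  Term 1 contributes 7 + 1 · -1 = 6
  Term 2 contributes 0 + 2 · -1 = -2
  Term 3 contributes -3 + 3 · -1 = -6
p(-1) = ⊕ of these = min[0, 6, -2, -6] = -6.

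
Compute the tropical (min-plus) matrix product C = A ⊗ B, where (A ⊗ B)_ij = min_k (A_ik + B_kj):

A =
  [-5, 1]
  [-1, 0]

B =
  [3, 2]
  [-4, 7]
A ⊗ B =
  [-3, -3]
  [-4, 1]

Apply the min-plus product entry-by-entry:
  C[0][0] = min over k of (A[0][0] + B[0][0] = -5 + 3 = -2, A[0][1] + B[1][0] = 1 + -4 = -3) = -3 (attained at k = 1)
  C[0][1] = min over k of (A[0][0] + B[0][1] = -5 + 2 = -3, A[0][1] + B[1][1] = 1 + 7 = 8) = -3 (attained at k = 0)
  C[1][0] = min over k of (A[1][0] + B[0][0] = -1 + 3 = 2, A[1][1] + B[1][0] = 0 + -4 = -4) = -4 (attained at k = 1)
  C[1][1] = min over k of (A[1][0] + B[0][1] = -1 + 2 = 1, A[1][1] + B[1][1] = 0 + 7 = 7) = 1 (attained at k = 0)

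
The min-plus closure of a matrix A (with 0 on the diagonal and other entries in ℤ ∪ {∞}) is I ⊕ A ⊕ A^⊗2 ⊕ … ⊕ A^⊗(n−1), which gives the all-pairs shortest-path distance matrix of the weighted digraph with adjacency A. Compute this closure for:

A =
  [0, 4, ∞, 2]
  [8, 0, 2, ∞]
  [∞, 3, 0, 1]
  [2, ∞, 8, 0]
Closure =
  [0, 4, 6, 2]
  [5, 0, 2, 3]
  [3, 3, 0, 1]
  [2, 6, 8, 0]

This is the Floyd-Warshall all-pairs shortest-path computation. For each intermediate vertex k = 0, 1, …, 3, update dist[i][j] ← min(dist[i][j], dist[i][k] + dist[k][j]). The final matrix gives, for each (i, j), the minimum total weight of any directed path from i to j (possibly empty when i = j).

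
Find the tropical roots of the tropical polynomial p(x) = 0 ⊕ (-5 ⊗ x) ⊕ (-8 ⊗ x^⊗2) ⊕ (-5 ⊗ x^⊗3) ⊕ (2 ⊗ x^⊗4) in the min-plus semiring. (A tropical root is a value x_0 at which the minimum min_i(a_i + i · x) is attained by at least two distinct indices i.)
Roots: {-7, -3, 3, 5}

Each tropical root is a break point of the lower envelope of the lines y = a_i + i · x (there are 5 lines, with slopes 0, 1, ..., 4). Only the lines that attain the minimum somewhere contribute to roots; other lines are dominated. Here the surviving (envelope) indices are i = 4, i = 3, i = 2, i = 1, i = 0.
Intersections between consecutive envelope lines give the roots: for adjacent envelope indices i < j the intersection is x = (a_i − a_j) / (j − i). Reading off the sorted break points: {-7, -3, 3, 5}.
Verification: at each break x_0, at least two indices attain the minimum of min_i(a_i + i · x_0).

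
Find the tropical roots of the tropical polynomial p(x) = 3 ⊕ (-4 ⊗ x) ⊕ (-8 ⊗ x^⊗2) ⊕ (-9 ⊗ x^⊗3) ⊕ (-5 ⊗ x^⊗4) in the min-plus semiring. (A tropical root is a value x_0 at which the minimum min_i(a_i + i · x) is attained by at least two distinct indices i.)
Roots: {-4, 1, 4, 7}

Each tropical root is a break point of the lower envelope of the lines y = a_i + i · x (there are 5 lines, with slopes 0, 1, ..., 4). Only the lines that attain the minimum somewhere contribute to roots; other lines are dominated. Here the surviving (envelope) indices are i = 4, i = 3, i = 2, i = 1, i = 0.
Intersections between consecutive envelope lines give the roots: for adjacent envelope indices i < j the intersection is x = (a_i − a_j) / (j − i). Reading off the sorted break points: {-4, 1, 4, 7}.
Verification: at each break x_0, at least two indices attain the minimum of min_i(a_i + i · x_0).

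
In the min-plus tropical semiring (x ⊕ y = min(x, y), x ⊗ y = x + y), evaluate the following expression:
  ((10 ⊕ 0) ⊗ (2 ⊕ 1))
((10 ⊕ 0) ⊗ (2 ⊕ 1)) = 1

Expand innermost to outermost. Recall ⊕ takes the minimum of its arguments and ⊗ takes their sum. Working out the expression ((10 ⊕ 0) ⊗ (2 ⊕ 1)) gives 1.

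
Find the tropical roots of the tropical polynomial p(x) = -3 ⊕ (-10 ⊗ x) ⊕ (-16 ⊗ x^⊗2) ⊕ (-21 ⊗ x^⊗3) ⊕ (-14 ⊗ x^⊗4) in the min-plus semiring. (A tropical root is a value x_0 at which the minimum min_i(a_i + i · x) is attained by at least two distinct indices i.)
Roots: {-7, 5, 6, 7}

Each tropical root is a break point of the lower envelope of the lines y = a_i + i · x (there are 5 lines, with slopes 0, 1, ..., 4). Only the lines that attain the minimum somewhere contribute to roots; other lines are dominated. Here the surviving (envelope) indices are i = 4, i = 3, i = 2, i = 1, i = 0.
Intersections between consecutive envelope lines give the roots: for adjacent envelope indices i < j the intersection is x = (a_i − a_j) / (j − i). Reading off the sorted break points: {-7, 5, 6, 7}.
Verification: at each break x_0, at least two indices attain the minimum of min_i(a_i + i · x_0).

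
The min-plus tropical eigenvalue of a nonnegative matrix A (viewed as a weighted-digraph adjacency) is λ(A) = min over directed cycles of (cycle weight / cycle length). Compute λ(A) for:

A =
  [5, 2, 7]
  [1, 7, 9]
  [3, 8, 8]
λ(A) = 3/2

Enumerate directed cycles and compute their means (weight / length). Sample:
  cycle 0 → 0: weight = 5, length = 1, mean = 5/1 ≈ 5.000
  cycle 1 → 1: weight = 7, length = 1, mean = 7/1 ≈ 7.000
  cycle 2 → 2: weight = 8, length = 1, mean = 8/1 ≈ 8.000
  cycle 0 → 1 → 0: weight = 3, length = 2, mean = 3/2 ≈ 1.500
  cycle 0 → 2 → 0: weight = 10, length = 2, mean = 10/2 ≈ 5.000
  cycle 1 → 0 → 1: weight = 3, length = 2, mean = 3/2 ≈ 1.500
Minimum mean = 1.500, attained e.g. along the cycle 0 → 1 → 0 with weight 3 and length 2. So λ(A) = 3/2 = 3/2.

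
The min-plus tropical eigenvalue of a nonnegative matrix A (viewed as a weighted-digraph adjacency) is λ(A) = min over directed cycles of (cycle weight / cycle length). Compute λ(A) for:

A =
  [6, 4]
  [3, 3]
λ(A) = 3

Enumerate directed cycles and compute their means (weight / length). Sample:
  cycle 0 → 0: weight = 6, length = 1, mean = 6/1 ≈ 6.000
  cycle 1 → 1: weight = 3, length = 1, mean = 3/1 ≈ 3.000
  cycle 0 → 1 → 0: weight = 7, length = 2, mean = 7/2 ≈ 3.500
  cycle 1 → 0 → 1: weight = 7, length = 2, mean = 7/2 ≈ 3.500
Minimum mean = 3.000, attained e.g. along the cycle 1 → 1 with weight 3 and length 1. So λ(A) = 3/1 = 3.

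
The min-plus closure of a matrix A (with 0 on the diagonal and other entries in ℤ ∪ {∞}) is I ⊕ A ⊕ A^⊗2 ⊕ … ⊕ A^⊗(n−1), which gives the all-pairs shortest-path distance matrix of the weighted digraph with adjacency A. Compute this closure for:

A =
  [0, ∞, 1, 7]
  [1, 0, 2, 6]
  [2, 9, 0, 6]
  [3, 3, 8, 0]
Closure =
  [0, 10, 1, 7]
  [1, 0, 2, 6]
  [2, 9, 0, 6]
  [3, 3, 4, 0]

This is the Floyd-Warshall all-pairs shortest-path computation. For each intermediate vertex k = 0, 1, …, 3, update dist[i][j] ← min(dist[i][j], dist[i][k] + dist[k][j]). The final matrix gives, for each (i, j), the minimum total weight of any directed path from i to j (possibly empty when i = j).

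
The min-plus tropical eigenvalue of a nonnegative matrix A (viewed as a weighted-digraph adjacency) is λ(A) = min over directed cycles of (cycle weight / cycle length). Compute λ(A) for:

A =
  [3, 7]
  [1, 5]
λ(A) = 3

Enumerate directed cycles and compute their means (weight / length). Sample:
  cycle 0 → 0: weight = 3, length = 1, mean = 3/1 ≈ 3.000
  cycle 1 → 1: weight = 5, length = 1, mean = 5/1 ≈ 5.000
  cycle 0 → 1 → 0: weight = 8, length = 2, mean = 8/2 ≈ 4.000
  cycle 1 → 0 → 1: weight = 8, length = 2, mean = 8/2 ≈ 4.000
Minimum mean = 3.000, attained e.g. along the cycle 0 → 0 with weight 3 and length 1. So λ(A) = 3/1 = 3.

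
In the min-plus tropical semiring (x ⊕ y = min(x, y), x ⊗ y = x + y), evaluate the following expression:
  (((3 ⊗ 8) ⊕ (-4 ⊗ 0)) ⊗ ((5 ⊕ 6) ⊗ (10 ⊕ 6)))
(((3 ⊗ 8) ⊕ (-4 ⊗ 0)) ⊗ ((5 ⊕ 6) ⊗ (10 ⊕ 6))) = 7

Expand innermost to outermost. Recall ⊕ takes the minimum of its arguments and ⊗ takes their sum. Working out the expression (((3 ⊗ 8) ⊕ (-4 ⊗ 0)) ⊗ ((5 ⊕ 6) ⊗ (10 ⊕ 6))) gives 7.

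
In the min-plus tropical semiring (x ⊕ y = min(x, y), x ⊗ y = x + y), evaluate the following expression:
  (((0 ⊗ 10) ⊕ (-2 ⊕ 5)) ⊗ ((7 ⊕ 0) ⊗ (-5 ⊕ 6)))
(((0 ⊗ 10) ⊕ (-2 ⊕ 5)) ⊗ ((7 ⊕ 0) ⊗ (-5 ⊕ 6))) = -7

Expand innermost to outermost. Recall ⊕ takes the minimum of its arguments and ⊗ takes their sum. Working out the expression (((0 ⊗ 10) ⊕ (-2 ⊕ 5)) ⊗ ((7 ⊕ 0) ⊗ (-5 ⊕ 6))) gives -7.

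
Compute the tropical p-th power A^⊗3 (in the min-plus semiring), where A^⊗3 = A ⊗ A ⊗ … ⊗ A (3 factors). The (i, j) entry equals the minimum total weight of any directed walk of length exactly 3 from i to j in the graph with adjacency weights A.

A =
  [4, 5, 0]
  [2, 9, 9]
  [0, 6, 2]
A^⊗3 =
  [2, 5, 0]
  [2, 8, 4]
  [0, 6, 2]

Each entry (A^⊗3)_ij equals the minimum over all length-3 walks i = v_0 → v_1 → … → v_3 = j of Σ_t A[v_t][v_{t+1}]. For example, for (i, j) = (0, 2) we minimise over 9 possible intermediate vertex sequences; the minimum is 0, attained along the walk 0 → 2 → 0 → 2.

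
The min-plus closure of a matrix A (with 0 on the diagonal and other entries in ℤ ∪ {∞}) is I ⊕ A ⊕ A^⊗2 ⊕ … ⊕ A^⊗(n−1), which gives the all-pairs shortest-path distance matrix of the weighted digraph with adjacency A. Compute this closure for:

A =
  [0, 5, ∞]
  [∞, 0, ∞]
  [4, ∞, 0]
Closure =
  [0, 5, ∞]
  [∞, 0, ∞]
  [4, 9, 0]

This is the Floyd-Warshall all-pairs shortest-path computation. For each intermediate vertex k = 0, 1, …, 2, update dist[i][j] ← min(dist[i][j], dist[i][k] + dist[k][j]). The final matrix gives, for each (i, j), the minimum total weight of any directed path from i to j (possibly empty when i = j).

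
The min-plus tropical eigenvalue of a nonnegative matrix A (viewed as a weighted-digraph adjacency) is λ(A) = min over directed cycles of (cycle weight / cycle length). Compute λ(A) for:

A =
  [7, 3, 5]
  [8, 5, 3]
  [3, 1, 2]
λ(A) = 2

Enumerate directed cycles and compute their means (weight / length). Sample:
  cycle 0 → 0: weight = 7, length = 1, mean = 7/1 ≈ 7.000
  cycle 1 → 1: weight = 5, length = 1, mean = 5/1 ≈ 5.000
  cycle 2 → 2: weight = 2, length = 1, mean = 2/1 ≈ 2.000
  cycle 0 → 1 → 0: weight = 11, length = 2, mean = 11/2 ≈ 5.500
  cycle 0 → 2 → 0: weight = 8, length = 2, mean = 8/2 ≈ 4.000
  cycle 1 → 0 → 1: weight = 11, length = 2, mean = 11/2 ≈ 5.500
Minimum mean = 2.000, attained e.g. along the cycle 2 → 2 with weight 2 and length 1. So λ(A) = 2/1 = 2.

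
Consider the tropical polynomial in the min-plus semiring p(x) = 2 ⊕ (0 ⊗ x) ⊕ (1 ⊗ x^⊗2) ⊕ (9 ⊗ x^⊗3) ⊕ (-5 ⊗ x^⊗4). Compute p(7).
p(7) = 2

A tropical monomial a ⊗ x^⊗i evaluates to a + i · x. Evaluating each term at x = 7:
  Term 0 contributes 2 + 0 · 7 = 2
  Term 1 contributes 0 + 1 · 7 = 7
  Term 2 contributes 1 + 2 · 7 = 15
  Term 3 contributes 9 + 3 · 7 = 30
  Term 4 contributes -5 + 4 · 7 = 23
p(7) = ⊕ of these = min[2, 7, 15, 30, 23] = 2.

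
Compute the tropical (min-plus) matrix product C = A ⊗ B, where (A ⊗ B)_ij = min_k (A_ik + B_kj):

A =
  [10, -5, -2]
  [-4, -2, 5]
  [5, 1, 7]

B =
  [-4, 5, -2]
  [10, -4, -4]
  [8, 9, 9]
A ⊗ B =
  [5, -9, -9]
  [-8, -6, -6]
  [1, -3, -3]

Apply the min-plus product entry-by-entry:
  C[0][0] = min over k of (A[0][0] + B[0][0] = 10 + -4 = 6, A[0][1] + B[1][0] = -5 + 10 = 5, A[0][2] + B[2][0] = -2 + 8 = 6) = 5 (attained at k = 1)
  C[0][1] = min over k of (A[0][0] + B[0][1] = 10 + 5 = 15, A[0][1] + B[1][1] = -5 + -4 = -9, A[0][2] + B[2][1] = -2 + 9 = 7) = -9 (attained at k = 1)
  C[0][2] = min over k of (A[0][0] + B[0][2] = 10 + -2 = 8, A[0][1] + B[1][2] = -5 + -4 = -9, A[0][2] + B[2][2] = -2 + 9 = 7) = -9 (attained at k = 1)
  C[1][0] = min over k of (A[1][0] + B[0][0] = -4 + -4 = -8, A[1][1] + B[1][0] = -2 + 10 = 8, A[1][2] + B[2][0] = 5 + 8 = 13) = -8 (attained at k = 0)
  C[1][1] = min over k of (A[1][0] + B[0][1] = -4 + 5 = 1, A[1][1] + B[1][1] = -2 + -4 = -6, A[1][2] + B[2][1] = 5 + 9 = 14) = -6 (attained at k = 1)
  C[1][2] = min over k of (A[1][0] + B[0][2] = -4 + -2 = -6, A[1][1] + B[1][2] = -2 + -4 = -6, A[1][2] + B[2][2] = 5 + 9 = 14) = -6 (attained at k = 0)
  C[2][0] = min over k of (A[2][0] + B[0][0] = 5 + -4 = 1, A[2][1] + B[1][0] = 1 + 10 = 11, A[2][2] + B[2][0] = 7 + 8 = 15) = 1 (attained at k = 0)
  C[2][1] = min over k of (A[2][0] + B[0][1] = 5 + 5 = 10, A[2][1] + B[1][1] = 1 + -4 = -3, A[2][2] + B[2][1] = 7 + 9 = 16) = -3 (attained at k = 1)
  C[2][2] = min over k of (A[2][0] + B[0][2] = 5 + -2 = 3, A[2][1] + B[1][2] = 1 + -4 = -3, A[2][2] + B[2][2] = 7 + 9 = 16) = -3 (attained at k = 1)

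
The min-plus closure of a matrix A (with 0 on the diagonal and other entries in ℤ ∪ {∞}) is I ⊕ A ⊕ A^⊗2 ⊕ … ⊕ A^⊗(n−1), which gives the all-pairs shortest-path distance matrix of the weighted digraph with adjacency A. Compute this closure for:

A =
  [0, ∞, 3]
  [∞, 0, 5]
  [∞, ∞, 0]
Closure =
  [0, ∞, 3]
  [∞, 0, 5]
  [∞, ∞, 0]

This is the Floyd-Warshall all-pairs shortest-path computation. For each intermediate vertex k = 0, 1, …, 2, update dist[i][j] ← min(dist[i][j], dist[i][k] + dist[k][j]). The final matrix gives, for each (i, j), the minimum total weight of any directed path from i to j (possibly empty when i = j).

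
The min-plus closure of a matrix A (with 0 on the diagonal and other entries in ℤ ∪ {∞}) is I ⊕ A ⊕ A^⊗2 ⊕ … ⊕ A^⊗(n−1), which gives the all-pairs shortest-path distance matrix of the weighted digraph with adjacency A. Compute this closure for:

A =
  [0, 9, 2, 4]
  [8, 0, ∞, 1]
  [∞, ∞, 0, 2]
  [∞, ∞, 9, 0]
Closure =
  [0, 9, 2, 4]
  [8, 0, 10, 1]
  [∞, ∞, 0, 2]
  [∞, ∞, 9, 0]

This is the Floyd-Warshall all-pairs shortest-path computation. For each intermediate vertex k = 0, 1, …, 3, update dist[i][j] ← min(dist[i][j], dist[i][k] + dist[k][j]). The final matrix gives, for each (i, j), the minimum total weight of any directed path from i to j (possibly empty when i = j).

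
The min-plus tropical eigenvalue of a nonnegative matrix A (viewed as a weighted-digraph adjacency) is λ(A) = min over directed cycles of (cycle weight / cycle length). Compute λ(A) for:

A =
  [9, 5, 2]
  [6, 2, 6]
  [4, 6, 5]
λ(A) = 2

Enumerate directed cycles and compute their means (weight / length). Sample:
  cycle 0 → 0: weight = 9, length = 1, mean = 9/1 ≈ 9.000
  cycle 1 → 1: weight = 2, length = 1, mean = 2/1 ≈ 2.000
  cycle 2 → 2: weight = 5, length = 1, mean = 5/1 ≈ 5.000
  cycle 0 → 1 → 0: weight = 11, length = 2, mean = 11/2 ≈ 5.500
  cycle 0 → 2 → 0: weight = 6, length = 2, mean = 6/2 ≈ 3.000
  cycle 1 → 0 → 1: weight = 11, length = 2, mean = 11/2 ≈ 5.500
Minimum mean = 2.000, attained e.g. along the cycle 1 → 1 with weight 2 and length 1. So λ(A) = 2/1 = 2.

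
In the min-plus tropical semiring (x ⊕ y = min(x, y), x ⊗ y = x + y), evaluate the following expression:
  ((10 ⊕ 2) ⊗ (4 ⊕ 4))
((10 ⊕ 2) ⊗ (4 ⊕ 4)) = 6

Expand innermost to outermost. Recall ⊕ takes the minimum of its arguments and ⊗ takes their sum. Working out the expression ((10 ⊕ 2) ⊗ (4 ⊕ 4)) gives 6.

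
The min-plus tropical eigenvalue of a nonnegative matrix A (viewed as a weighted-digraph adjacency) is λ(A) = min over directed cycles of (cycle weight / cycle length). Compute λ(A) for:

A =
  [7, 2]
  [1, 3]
λ(A) = 3/2

Enumerate directed cycles and compute their means (weight / length). Sample:
  cycle 0 → 0: weight = 7, length = 1, mean = 7/1 ≈ 7.000
  cycle 1 → 1: weight = 3, length = 1, mean = 3/1 ≈ 3.000
  cycle 0 → 1 → 0: weight = 3, length = 2, mean = 3/2 ≈ 1.500
  cycle 1 → 0 → 1: weight = 3, length = 2, mean = 3/2 ≈ 1.500
Minimum mean = 1.500, attained e.g. along the cycle 0 → 1 → 0 with weight 3 and length 2. So λ(A) = 3/2 = 3/2.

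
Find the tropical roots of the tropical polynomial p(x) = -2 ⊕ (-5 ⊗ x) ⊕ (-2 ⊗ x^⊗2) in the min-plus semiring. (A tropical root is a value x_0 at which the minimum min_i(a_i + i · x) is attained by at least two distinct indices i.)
Roots: {-3, 3}

Each tropical root is a break point of the lower envelope of the lines y = a_i + i · x (there are 3 lines, with slopes 0, 1, ..., 2). Only the lines that attain the minimum somewhere contribute to roots; other lines are dominated. Here the surviving (envelope) indices are i = 2, i = 1, i = 0.
Intersections between consecutive envelope lines give the roots: for adjacent envelope indices i < j the intersection is x = (a_i − a_j) / (j − i). Reading off the sorted break points: {-3, 3}.
Verification: at each break x_0, at least two indices attain the minimum of min_i(a_i + i · x_0).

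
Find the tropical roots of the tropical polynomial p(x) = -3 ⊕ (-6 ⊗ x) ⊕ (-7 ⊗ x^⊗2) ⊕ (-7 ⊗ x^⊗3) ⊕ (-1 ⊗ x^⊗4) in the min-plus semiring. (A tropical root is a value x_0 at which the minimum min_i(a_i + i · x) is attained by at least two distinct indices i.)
Roots: {-6, 0, 1, 3}

Each tropical root is a break point of the lower envelope of the lines y = a_i + i · x (there are 5 lines, with slopes 0, 1, ..., 4). Only the lines that attain the minimum somewhere contribute to roots; other lines are dominated. Here the surviving (envelope) indices are i = 4, i = 3, i = 2, i = 1, i = 0.
Intersections between consecutive envelope lines give the roots: for adjacent envelope indices i < j the intersection is x = (a_i − a_j) / (j − i). Reading off the sorted break points: {-6, 0, 1, 3}.
Verification: at each break x_0, at least two indices attain the minimum of min_i(a_i + i · x_0).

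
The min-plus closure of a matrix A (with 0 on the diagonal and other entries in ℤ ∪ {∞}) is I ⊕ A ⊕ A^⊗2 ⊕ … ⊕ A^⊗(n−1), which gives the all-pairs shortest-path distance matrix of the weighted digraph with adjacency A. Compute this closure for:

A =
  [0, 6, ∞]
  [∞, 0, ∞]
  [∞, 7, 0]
Closure =
  [0, 6, ∞]
  [∞, 0, ∞]
  [∞, 7, 0]

This is the Floyd-Warshall all-pairs shortest-path computation. For each intermediate vertex k = 0, 1, …, 2, update dist[i][j] ← min(dist[i][j], dist[i][k] + dist[k][j]). The final matrix gives, for each (i, j), the minimum total weight of any directed path from i to j (possibly empty when i = j).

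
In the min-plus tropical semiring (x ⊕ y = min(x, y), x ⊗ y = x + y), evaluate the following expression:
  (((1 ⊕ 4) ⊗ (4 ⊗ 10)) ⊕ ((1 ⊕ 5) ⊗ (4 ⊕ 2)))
(((1 ⊕ 4) ⊗ (4 ⊗ 10)) ⊕ ((1 ⊕ 5) ⊗ (4 ⊕ 2))) = 3

Expand innermost to outermost. Recall ⊕ takes the minimum of its arguments and ⊗ takes their sum. Working out the expression (((1 ⊕ 4) ⊗ (4 ⊗ 10)) ⊕ ((1 ⊕ 5) ⊗ (4 ⊕ 2))) gives 3.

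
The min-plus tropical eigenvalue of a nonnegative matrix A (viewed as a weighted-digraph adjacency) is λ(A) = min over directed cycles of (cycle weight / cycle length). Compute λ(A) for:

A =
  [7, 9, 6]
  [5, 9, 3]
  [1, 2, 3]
λ(A) = 5/2

Enumerate directed cycles and compute their means (weight / length). Sample:
  cycle 0 → 0: weight = 7, length = 1, mean = 7/1 ≈ 7.000
  cycle 1 → 1: weight = 9, length = 1, mean = 9/1 ≈ 9.000
  cycle 2 → 2: weight = 3, length = 1, mean = 3/1 ≈ 3.000
  cycle 0 → 1 → 0: weight = 14, length = 2, mean = 14/2 ≈ 7.000
  cycle 0 → 2 → 0: weight = 7, length = 2, mean = 7/2 ≈ 3.500
  cycle 1 → 0 → 1: weight = 14, length = 2, mean = 14/2 ≈ 7.000
Minimum mean = 2.500, attained e.g. along the cycle 1 → 2 → 1 with weight 5 and length 2. So λ(A) = 5/2 = 5/2.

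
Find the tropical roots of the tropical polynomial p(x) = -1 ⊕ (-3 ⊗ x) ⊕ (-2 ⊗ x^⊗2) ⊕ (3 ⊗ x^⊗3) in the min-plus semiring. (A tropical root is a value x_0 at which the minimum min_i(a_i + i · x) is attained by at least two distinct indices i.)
Roots: {-5, -1, 2}

Each tropical root is a break point of the lower envelope of the lines y = a_i + i · x (there are 4 lines, with slopes 0, 1, ..., 3). Only the lines that attain the minimum somewhere contribute to roots; other lines are dominated. Here the surviving (envelope) indices are i = 3, i = 2, i = 1, i = 0.
Intersections between consecutive envelope lines give the roots: for adjacent envelope indices i < j the intersection is x = (a_i − a_j) / (j − i). Reading off the sorted break points: {-5, -1, 2}.
Verification: at each break x_0, at least two indices attain the minimum of min_i(a_i + i · x_0).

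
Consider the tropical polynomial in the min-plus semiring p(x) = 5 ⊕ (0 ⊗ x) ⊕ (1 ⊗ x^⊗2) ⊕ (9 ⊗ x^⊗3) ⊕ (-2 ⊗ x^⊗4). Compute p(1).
p(1) = 1

A tropical monomial a ⊗ x^⊗i evaluates to a + i · x. Evaluating each term at x = 1:
  Term 0 contributes 5 + 0 · 1 = 5
  Term 1 contributes 0 + 1 · 1 = 1
  Term 2 contributes 1 + 2 · 1 = 3
  Term 3 contributes 9 + 3 · 1 = 12
  Term 4 contributes -2 + 4 · 1 = 2
p(1) = ⊕ of these = min[5, 1, 3, 12, 2] = 1.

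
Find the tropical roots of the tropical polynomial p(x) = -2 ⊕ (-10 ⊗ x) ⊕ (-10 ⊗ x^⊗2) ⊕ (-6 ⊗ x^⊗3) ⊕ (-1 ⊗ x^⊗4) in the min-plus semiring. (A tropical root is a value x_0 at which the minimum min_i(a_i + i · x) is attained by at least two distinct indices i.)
Roots: {-5, -4, 0, 8}

Each tropical root is a break point of the lower envelope of the lines y = a_i + i · x (there are 5 lines, with slopes 0, 1, ..., 4). Only the lines that attain the minimum somewhere contribute to roots; other lines are dominated. Here the surviving (envelope) indices are i = 4, i = 3, i = 2, i = 1, i = 0.
Intersections between consecutive envelope lines give the roots: for adjacent envelope indices i < j the intersection is x = (a_i − a_j) / (j − i). Reading off the sorted break points: {-5, -4, 0, 8}.
Verification: at each break x_0, at least two indices attain the minimum of min_i(a_i + i · x_0).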